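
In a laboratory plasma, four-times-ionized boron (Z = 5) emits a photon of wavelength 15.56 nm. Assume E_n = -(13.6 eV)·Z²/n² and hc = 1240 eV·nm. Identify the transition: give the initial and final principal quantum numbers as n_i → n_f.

The photon energy is ΔE = hc/λ = 1240 / 15.56 = 79.69 eV.
With Z = 5, ΔE = 340.0 × (1/n_f² − 1/n_i²), so 1/n_f² − 1/n_i² = 0.2344.
Trying n_f = 2 gives 1/n_i² = 0.01561, i.e. n_i ≈ 8; this pair matches.

n_i = 8, n_f = 2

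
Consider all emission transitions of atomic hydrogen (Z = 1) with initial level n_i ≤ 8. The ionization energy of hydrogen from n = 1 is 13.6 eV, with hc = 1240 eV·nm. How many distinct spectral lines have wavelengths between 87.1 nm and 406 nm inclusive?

Enumerate all n_i → n_f pairs with 1 ≤ n_f < n_i ≤ 8 and compute λ = 1240 / [13.6·1·(1/n_f² − 1/n_i²)].
Lines falling in [87.1, 406] nm: 8→1 (92.62 nm), 7→1 (93.08 nm), 6→1 (93.78 nm), 5→1 (94.98 nm), 4→1 (97.25 nm), 3→1 (102.6 nm), 2→1 (121.6 nm), 8→2 (389.0 nm), 7→2 (397.1 nm).

9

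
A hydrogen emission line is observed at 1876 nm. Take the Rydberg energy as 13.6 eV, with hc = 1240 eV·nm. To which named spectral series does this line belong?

Paschen

ΔE = 1240/1876 = 0.6610 eV.
This matches 13.6 × (1/3² − 1/4²), so n_f = 3: the Paschen series.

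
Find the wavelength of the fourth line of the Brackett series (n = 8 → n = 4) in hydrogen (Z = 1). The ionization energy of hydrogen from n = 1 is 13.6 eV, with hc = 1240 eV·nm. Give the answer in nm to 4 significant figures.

The Brackett series terminates on n_f = 4; the fourth line has n_i = 4+4 = 8.
ΔE = 13.60 × (1/4² − 1/8²) = 0.6375 eV.
λ = 1240 / 0.6375 = 1945 nm.

1945 nm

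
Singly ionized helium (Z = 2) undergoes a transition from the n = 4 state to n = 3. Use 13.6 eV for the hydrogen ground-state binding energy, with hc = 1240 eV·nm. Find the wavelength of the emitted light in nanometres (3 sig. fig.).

469 nm

For Z = 2 the level energies scale as Z², so the effective Rydberg energy is 13.6 × 4 = 54.40 eV.
ΔE = 54.40 × (1/3² − 1/4²) = 54.40 × 0.04861 = 2.644 eV.
λ = hc/ΔE = 1240 / 2.644 = 469 nm.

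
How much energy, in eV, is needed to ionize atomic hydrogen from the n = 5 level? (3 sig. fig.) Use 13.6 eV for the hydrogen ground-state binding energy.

0.544 eV

E_5 = −13.60/25 = −0.544 eV, so ionization (to E = 0) requires 0.544 eV.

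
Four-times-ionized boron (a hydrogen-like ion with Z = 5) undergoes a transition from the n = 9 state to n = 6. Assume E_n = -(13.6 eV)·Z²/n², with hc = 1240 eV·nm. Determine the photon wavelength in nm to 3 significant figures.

236 nm

For Z = 5 the level energies scale as Z², so the effective Rydberg energy is 13.6 × 25 = 340.0 eV.
ΔE = 340.0 × (1/6² − 1/9²) = 340.0 × 0.01543 = 5.247 eV.
λ = hc/ΔE = 1240 / 5.247 = 236 nm.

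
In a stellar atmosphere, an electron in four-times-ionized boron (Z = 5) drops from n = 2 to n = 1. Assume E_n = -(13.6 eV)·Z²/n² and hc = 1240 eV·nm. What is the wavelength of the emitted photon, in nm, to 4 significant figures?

4.863 nm

For Z = 5 the level energies scale as Z², so the effective Rydberg energy is 13.6 × 25 = 340.0 eV.
ΔE = 340.0 × (1/1² − 1/2²) = 340.0 × 0.7500 = 255.0 eV.
λ = hc/ΔE = 1240 / 255.0 = 4.863 nm.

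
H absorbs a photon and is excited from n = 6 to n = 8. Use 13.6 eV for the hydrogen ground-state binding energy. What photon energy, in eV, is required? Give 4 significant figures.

0.1653 eV

E_8 = −13.60/64 = −0.2125 eV and E_6 = −13.60/36 = −0.3778 eV.
The photon energy is |E_8 − E_6| = 0.1653 eV.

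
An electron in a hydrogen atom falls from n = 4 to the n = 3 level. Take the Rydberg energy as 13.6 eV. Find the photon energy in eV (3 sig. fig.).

E_4 = −13.60/16 = −0.8500 eV and E_3 = −13.60/9 = −1.511 eV.
The photon energy is |E_4 − E_3| = 0.661 eV.

0.661 eV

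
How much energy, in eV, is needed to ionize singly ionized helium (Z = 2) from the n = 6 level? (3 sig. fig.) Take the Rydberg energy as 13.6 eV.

E_n = −13.6 Z²/n² = −54.40/n² eV for Z = 2.
E_6 = −54.40/36 = −1.51 eV, so ionization (to E = 0) requires 1.51 eV.

1.51 eV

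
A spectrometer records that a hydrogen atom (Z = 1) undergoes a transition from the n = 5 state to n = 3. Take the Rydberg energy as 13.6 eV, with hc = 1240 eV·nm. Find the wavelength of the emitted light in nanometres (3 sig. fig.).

1280 nm

ΔE = 13.60 × (1/3² − 1/5²) = 13.60 × 0.07111 = 0.9671 eV.
λ = hc/ΔE = 1240 / 0.9671 = 1280 nm.
This line belongs to the Paschen series.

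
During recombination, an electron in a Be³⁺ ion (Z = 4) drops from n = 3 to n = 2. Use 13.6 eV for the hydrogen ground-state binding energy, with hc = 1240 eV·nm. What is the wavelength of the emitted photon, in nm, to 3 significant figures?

For Z = 4 the level energies scale as Z², so the effective Rydberg energy is 13.6 × 16 = 217.6 eV.
ΔE = 217.6 × (1/2² − 1/3²) = 217.6 × 0.1389 = 30.22 eV.
λ = hc/ΔE = 1240 / 30.22 = 41.0 nm.

41.0 nm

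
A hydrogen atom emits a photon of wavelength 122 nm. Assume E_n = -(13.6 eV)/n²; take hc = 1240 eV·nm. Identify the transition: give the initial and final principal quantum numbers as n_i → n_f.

n_i = 2, n_f = 1

The photon energy is ΔE = hc/λ = 1240 / 122 = 10.16 eV.
With Z = 1, ΔE = 13.60 × (1/n_f² − 1/n_i²), so 1/n_f² − 1/n_i² = 0.7473.
Trying n_f = 1 gives 1/n_i² = 0.2527, i.e. n_i ≈ 2; this pair matches.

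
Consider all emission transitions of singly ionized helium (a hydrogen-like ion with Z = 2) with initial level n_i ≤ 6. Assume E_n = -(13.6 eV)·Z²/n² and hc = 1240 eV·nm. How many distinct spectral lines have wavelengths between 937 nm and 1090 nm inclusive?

1

Enumerate all n_i → n_f pairs with 1 ≤ n_f < n_i ≤ 6 and compute λ = 1240 / [13.6·4·(1/n_f² − 1/n_i²)].
Lines falling in [937, 1090] nm: 5→4 (1013 nm).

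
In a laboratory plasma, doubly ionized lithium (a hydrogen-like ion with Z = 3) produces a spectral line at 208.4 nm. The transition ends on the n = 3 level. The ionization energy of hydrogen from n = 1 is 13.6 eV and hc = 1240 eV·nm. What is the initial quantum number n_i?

The photon energy is ΔE = hc/λ = 1240 / 208.4 = 5.950 eV.
With Z = 3, ΔE = 122.4 × (1/n_f² − 1/n_i²), so 1/n_f² − 1/n_i² = 0.04861.
With n_f = 3: 1/n_i² = 1/9 − 0.04861 = 0.06250, so n_i ≈ 4.00.

n_i = 4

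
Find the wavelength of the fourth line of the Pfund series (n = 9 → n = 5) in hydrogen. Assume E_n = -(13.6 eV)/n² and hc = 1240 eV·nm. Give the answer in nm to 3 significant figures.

3300 nm

The Pfund series terminates on n_f = 5; the fourth line has n_i = 5+4 = 9.
ΔE = 13.60 × (1/5² − 1/9²) = 0.3761 eV.
λ = 1240 / 0.3761 = 3300 nm.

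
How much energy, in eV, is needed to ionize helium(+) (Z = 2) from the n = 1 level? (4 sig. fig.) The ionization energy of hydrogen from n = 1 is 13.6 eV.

E_n = −13.6 Z²/n² = −54.40/n² eV for Z = 2.
E_1 = −54.40/1 = −54.40 eV, so ionization (to E = 0) requires 54.40 eV.

54.40 eV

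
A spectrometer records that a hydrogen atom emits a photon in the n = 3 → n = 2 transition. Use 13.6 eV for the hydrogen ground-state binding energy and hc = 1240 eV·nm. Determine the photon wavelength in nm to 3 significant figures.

656 nm

ΔE = 13.60 × (1/2² − 1/3²) = 13.60 × 0.1389 = 1.889 eV.
λ = hc/ΔE = 1240 / 1.889 = 656 nm.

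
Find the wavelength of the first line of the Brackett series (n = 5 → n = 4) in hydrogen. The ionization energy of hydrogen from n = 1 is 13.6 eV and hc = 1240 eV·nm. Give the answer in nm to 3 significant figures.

The Brackett series terminates on n_f = 4; the first line has n_i = 4+1 = 5.
ΔE = 13.60 × (1/4² − 1/5²) = 0.3060 eV.
λ = 1240 / 0.3060 = 4050 nm.

4050 nm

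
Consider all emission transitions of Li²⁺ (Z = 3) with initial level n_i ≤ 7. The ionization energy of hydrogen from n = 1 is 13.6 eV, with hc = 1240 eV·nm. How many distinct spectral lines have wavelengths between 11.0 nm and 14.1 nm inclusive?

2

Enumerate all n_i → n_f pairs with 1 ≤ n_f < n_i ≤ 7 and compute λ = 1240 / [13.6·9·(1/n_f² − 1/n_i²)].
Lines falling in [11.0, 14.1] nm: 3→1 (11.40 nm), 2→1 (13.51 nm).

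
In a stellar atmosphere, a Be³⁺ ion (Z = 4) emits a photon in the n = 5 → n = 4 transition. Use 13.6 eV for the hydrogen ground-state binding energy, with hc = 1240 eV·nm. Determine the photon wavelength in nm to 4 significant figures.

253.3 nm

For Z = 4 the level energies scale as Z², so the effective Rydberg energy is 13.6 × 16 = 217.6 eV.
ΔE = 217.6 × (1/4² − 1/5²) = 217.6 × 0.02250 = 4.896 eV.
λ = hc/ΔE = 1240 / 4.896 = 253.3 nm.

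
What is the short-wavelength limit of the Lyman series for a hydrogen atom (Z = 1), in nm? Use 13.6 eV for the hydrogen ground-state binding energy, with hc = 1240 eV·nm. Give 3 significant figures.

91.2 nm

The Lyman series has lower level n_f = 1; the series limit corresponds to n_i → ∞.
ΔE_max = 13.6 × 1 / 1² = 13.60 eV.
λ_min = 1240 / 13.60 = 91.2 nm.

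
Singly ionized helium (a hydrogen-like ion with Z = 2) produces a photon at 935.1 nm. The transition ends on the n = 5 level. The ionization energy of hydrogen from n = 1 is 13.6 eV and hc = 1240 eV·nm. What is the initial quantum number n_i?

The photon energy is ΔE = hc/λ = 1240 / 935.1 = 1.326 eV.
With Z = 2, ΔE = 54.40 × (1/n_f² − 1/n_i²), so 1/n_f² − 1/n_i² = 0.02438.
With n_f = 5: 1/n_i² = 1/25 − 0.02438 = 0.01562, so n_i ≈ 8.00.

n_i = 8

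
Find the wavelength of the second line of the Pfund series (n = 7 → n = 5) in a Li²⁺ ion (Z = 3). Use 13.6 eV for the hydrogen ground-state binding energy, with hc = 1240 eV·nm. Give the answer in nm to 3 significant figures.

517 nm

The Pfund series terminates on n_f = 5; the second line has n_i = 5+2 = 7.
ΔE = 122.4 × (1/5² − 1/7²) = 2.398 eV.
λ = 1240 / 2.398 = 517 nm.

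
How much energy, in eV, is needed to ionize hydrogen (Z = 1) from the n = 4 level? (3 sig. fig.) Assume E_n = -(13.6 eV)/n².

0.850 eV

E_4 = −13.60/16 = −0.850 eV, so ionization (to E = 0) requires 0.850 eV.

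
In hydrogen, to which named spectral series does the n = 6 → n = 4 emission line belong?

Brackett

The series is set by the lower level: n_f = 4 is the Brackett series.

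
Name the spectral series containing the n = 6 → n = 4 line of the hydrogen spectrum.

The series is set by the lower level: n_f = 4 is the Brackett series.

Brackett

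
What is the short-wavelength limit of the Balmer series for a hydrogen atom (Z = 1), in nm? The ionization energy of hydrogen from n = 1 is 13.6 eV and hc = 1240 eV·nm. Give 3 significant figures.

The Balmer series has lower level n_f = 2; the series limit corresponds to n_i → ∞.
ΔE_max = 13.6 × 1 / 2² = 3.400 eV.
λ_min = 1240 / 3.400 = 365 nm.

365 nm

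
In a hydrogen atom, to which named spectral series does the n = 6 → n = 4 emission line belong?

The series is set by the lower level: n_f = 4 is the Brackett series.

Brackett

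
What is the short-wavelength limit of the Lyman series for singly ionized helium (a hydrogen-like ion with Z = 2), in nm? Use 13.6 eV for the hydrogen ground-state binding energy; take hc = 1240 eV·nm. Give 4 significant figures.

22.79 nm

The Lyman series has lower level n_f = 1; the series limit corresponds to n_i → ∞.
ΔE_max = 13.6 × 4 / 1² = 54.40 eV.
λ_min = 1240 / 54.40 = 22.79 nm.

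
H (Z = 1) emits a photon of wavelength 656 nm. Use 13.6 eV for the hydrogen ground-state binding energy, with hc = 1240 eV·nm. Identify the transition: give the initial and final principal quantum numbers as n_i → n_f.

The photon energy is ΔE = hc/λ = 1240 / 656 = 1.890 eV.
With Z = 1, ΔE = 13.60 × (1/n_f² − 1/n_i²), so 1/n_f² − 1/n_i² = 0.1390.
Trying n_f = 2 gives 1/n_i² = 0.1110, i.e. n_i ≈ 3; this pair matches.

n_i = 3, n_f = 2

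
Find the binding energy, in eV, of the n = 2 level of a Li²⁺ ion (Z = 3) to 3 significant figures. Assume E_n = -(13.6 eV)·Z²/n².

E_n = −13.6 Z²/n² = −122.4/n² eV for Z = 3.
E_2 = −122.4/4 = −30.6 eV, so ionization (to E = 0) requires 30.6 eV.

30.6 eV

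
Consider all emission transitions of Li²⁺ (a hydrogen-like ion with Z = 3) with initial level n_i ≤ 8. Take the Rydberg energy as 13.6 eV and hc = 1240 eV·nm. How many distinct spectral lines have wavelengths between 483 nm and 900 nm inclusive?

Enumerate all n_i → n_f pairs with 1 ≤ n_f < n_i ≤ 8 and compute λ = 1240 / [13.6·9·(1/n_f² − 1/n_i²)].
Lines falling in [483, 900] nm: 7→5 (517.1 nm), 6→5 (828.9 nm), 8→6 (833.6 nm).

3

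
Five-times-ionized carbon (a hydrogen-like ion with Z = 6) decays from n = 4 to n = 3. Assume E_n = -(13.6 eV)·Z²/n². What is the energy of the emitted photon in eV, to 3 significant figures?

The Bohr energies scale as Z², so for Z = 6: E_n = −489.6/n² eV.
E_4 = −489.6/16 = −30.60 eV and E_3 = −489.6/9 = −54.40 eV.
The photon energy is |E_4 − E_3| = 23.8 eV.

23.8 eV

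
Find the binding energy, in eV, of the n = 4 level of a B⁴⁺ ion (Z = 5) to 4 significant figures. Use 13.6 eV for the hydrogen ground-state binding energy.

21.25 eV

E_n = −13.6 Z²/n² = −340.0/n² eV for Z = 5.
E_4 = −340.0/16 = −21.25 eV, so ionization (to E = 0) requires 21.25 eV.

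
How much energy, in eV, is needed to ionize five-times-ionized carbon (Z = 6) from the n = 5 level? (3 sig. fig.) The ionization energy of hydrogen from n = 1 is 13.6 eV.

E_n = −13.6 Z²/n² = −489.6/n² eV for Z = 6.
E_5 = −489.6/25 = −19.6 eV, so ionization (to E = 0) requires 19.6 eV.

19.6 eV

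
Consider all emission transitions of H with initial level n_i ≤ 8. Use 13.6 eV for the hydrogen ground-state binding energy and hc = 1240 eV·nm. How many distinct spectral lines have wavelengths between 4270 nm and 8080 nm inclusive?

3

Enumerate all n_i → n_f pairs with 1 ≤ n_f < n_i ≤ 8 and compute λ = 1240 / [13.6·1·(1/n_f² − 1/n_i²)].
Lines falling in [4270, 8080] nm: 7→5 (4654 nm), 6→5 (7460 nm), 8→6 (7503 nm).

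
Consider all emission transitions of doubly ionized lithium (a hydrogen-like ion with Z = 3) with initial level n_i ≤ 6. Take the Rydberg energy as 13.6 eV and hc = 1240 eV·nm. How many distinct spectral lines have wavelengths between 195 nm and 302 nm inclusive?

Enumerate all n_i → n_f pairs with 1 ≤ n_f < n_i ≤ 6 and compute λ = 1240 / [13.6·9·(1/n_f² − 1/n_i²)].
Lines falling in [195, 302] nm: 4→3 (208.4 nm), 6→4 (291.8 nm).

2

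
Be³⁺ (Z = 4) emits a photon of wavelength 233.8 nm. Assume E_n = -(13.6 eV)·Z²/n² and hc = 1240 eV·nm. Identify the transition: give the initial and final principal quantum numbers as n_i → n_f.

The photon energy is ΔE = hc/λ = 1240 / 233.8 = 5.304 eV.
With Z = 4, ΔE = 217.6 × (1/n_f² − 1/n_i²), so 1/n_f² − 1/n_i² = 0.02437.
Trying n_f = 5 gives 1/n_i² = 0.01563, i.e. n_i ≈ 8; this pair matches.

n_i = 8, n_f = 5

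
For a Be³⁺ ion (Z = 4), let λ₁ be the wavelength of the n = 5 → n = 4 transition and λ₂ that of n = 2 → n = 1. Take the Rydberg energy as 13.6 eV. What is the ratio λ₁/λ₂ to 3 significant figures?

33.3

λ ∝ 1/ΔE ∝ 1/(1/n_f² − 1/n_i²), and the Z² and hc factors cancel in the ratio.
λ₁/λ₂ = (1/1² − 1/2²)/(1/4² − 1/5²) = 0.7500/0.02250 = 33.3.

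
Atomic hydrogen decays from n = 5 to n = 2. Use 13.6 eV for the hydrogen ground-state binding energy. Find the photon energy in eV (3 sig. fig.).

2.86 eV

E_5 = −13.60/25 = −0.5440 eV and E_2 = −13.60/4 = −3.400 eV.
The photon energy is |E_5 − E_2| = 2.86 eV.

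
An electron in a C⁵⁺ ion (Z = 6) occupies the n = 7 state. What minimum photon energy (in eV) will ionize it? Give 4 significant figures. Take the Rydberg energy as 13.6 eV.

E_n = −13.6 Z²/n² = −489.6/n² eV for Z = 6.
E_7 = −489.6/49 = −9.992 eV, so ionization (to E = 0) requires 9.992 eV.

9.992 eV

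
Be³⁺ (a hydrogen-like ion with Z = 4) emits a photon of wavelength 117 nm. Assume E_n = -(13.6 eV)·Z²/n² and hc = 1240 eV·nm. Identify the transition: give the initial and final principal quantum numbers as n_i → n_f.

The photon energy is ΔE = hc/λ = 1240 / 117 = 10.60 eV.
With Z = 4, ΔE = 217.6 × (1/n_f² − 1/n_i²), so 1/n_f² − 1/n_i² = 0.04871.
Trying n_f = 3 gives 1/n_i² = 0.06241, i.e. n_i ≈ 4; this pair matches.

n_i = 4, n_f = 3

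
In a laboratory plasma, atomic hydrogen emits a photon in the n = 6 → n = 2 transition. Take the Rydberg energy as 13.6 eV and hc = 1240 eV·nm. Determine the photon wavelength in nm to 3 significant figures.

ΔE = 13.60 × (1/2² − 1/6²) = 13.60 × 0.2222 = 3.022 eV.
λ = hc/ΔE = 1240 / 3.022 = 410 nm.

410 nm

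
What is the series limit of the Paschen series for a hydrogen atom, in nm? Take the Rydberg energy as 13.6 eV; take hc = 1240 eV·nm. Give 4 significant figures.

820.6 nm

The Paschen series has lower level n_f = 3; the series limit corresponds to n_i → ∞.
ΔE_max = 13.6 × 1 / 3² = 1.511 eV.
λ_min = 1240 / 1.511 = 820.6 nm.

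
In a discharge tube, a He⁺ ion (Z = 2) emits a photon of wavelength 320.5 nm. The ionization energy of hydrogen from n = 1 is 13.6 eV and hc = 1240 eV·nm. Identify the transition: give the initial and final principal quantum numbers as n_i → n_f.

The photon energy is ΔE = hc/λ = 1240 / 320.5 = 3.869 eV.
With Z = 2, ΔE = 54.40 × (1/n_f² − 1/n_i²), so 1/n_f² − 1/n_i² = 0.07112.
Trying n_f = 3 gives 1/n_i² = 0.03999, i.e. n_i ≈ 5; this pair matches.

n_i = 5, n_f = 3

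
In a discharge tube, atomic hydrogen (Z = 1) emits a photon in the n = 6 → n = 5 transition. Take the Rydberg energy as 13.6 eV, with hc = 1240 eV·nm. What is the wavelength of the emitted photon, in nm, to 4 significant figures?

7460 nm

ΔE = 13.60 × (1/5² − 1/6²) = 13.60 × 0.01222 = 0.1662 eV.
λ = hc/ΔE = 1240 / 0.1662 = 7460 nm.
This line belongs to the Pfund series.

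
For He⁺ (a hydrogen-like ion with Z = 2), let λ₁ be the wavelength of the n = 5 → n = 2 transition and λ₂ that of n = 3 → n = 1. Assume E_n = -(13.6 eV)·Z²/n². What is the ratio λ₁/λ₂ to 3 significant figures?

λ ∝ 1/ΔE ∝ 1/(1/n_f² − 1/n_i²), and the Z² and hc factors cancel in the ratio.
λ₁/λ₂ = (1/1² − 1/3²)/(1/2² − 1/5²) = 0.8889/0.2100 = 4.23.

4.23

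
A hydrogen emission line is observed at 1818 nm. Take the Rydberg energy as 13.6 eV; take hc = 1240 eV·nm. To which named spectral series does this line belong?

ΔE = 1240/1818 = 0.6821 eV.
This matches 13.6 × (1/4² − 1/9²), so n_f = 4: the Brackett series.

Brackett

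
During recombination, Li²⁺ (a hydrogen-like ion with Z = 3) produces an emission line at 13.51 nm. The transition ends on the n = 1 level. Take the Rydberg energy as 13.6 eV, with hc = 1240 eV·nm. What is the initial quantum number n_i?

n_i = 2

The photon energy is ΔE = hc/λ = 1240 / 13.51 = 91.78 eV.
With Z = 3, ΔE = 122.4 × (1/n_f² − 1/n_i²), so 1/n_f² − 1/n_i² = 0.7499.
With n_f = 1: 1/n_i² = 1/1 − 0.7499 = 0.2501, so n_i ≈ 2.00.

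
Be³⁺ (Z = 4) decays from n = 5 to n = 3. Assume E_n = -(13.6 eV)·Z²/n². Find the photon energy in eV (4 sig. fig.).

The Bohr energies scale as Z², so for Z = 4: E_n = −217.6/n² eV.
E_5 = −217.6/25 = −8.704 eV and E_3 = −217.6/9 = −24.18 eV.
The photon energy is |E_5 − E_3| = 15.47 eV.

15.47 eV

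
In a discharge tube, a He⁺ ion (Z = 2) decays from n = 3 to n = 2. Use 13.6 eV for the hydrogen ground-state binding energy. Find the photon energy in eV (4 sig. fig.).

7.556 eV

The Bohr energies scale as Z², so for Z = 2: E_n = −54.40/n² eV.
E_3 = −54.40/9 = −6.044 eV and E_2 = −54.40/4 = −13.60 eV.
The photon energy is |E_3 − E_2| = 7.556 eV.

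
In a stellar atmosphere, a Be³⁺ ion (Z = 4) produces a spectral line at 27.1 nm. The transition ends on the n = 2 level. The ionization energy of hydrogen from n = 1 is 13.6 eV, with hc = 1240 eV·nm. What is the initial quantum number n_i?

n_i = 5

The photon energy is ΔE = hc/λ = 1240 / 27.1 = 45.76 eV.
With Z = 4, ΔE = 217.6 × (1/n_f² − 1/n_i²), so 1/n_f² − 1/n_i² = 0.2103.
With n_f = 2: 1/n_i² = 1/4 − 0.2103 = 0.03972, so n_i ≈ 5.02.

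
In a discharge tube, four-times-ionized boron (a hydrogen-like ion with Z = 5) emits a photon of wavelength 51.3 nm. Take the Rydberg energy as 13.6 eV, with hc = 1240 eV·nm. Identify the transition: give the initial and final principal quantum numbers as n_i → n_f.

The photon energy is ΔE = hc/λ = 1240 / 51.3 = 24.17 eV.
With Z = 5, ΔE = 340.0 × (1/n_f² − 1/n_i²), so 1/n_f² − 1/n_i² = 0.07109.
Trying n_f = 3 gives 1/n_i² = 0.04002, i.e. n_i ≈ 5; this pair matches.

n_i = 5, n_f = 3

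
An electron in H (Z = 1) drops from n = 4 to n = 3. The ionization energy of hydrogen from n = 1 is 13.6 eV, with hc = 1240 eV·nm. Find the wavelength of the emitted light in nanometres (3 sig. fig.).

1880 nm

ΔE = 13.60 × (1/3² − 1/4²) = 13.60 × 0.04861 = 0.6611 eV.
λ = hc/ΔE = 1240 / 0.6611 = 1880 nm.
This line belongs to the Paschen series.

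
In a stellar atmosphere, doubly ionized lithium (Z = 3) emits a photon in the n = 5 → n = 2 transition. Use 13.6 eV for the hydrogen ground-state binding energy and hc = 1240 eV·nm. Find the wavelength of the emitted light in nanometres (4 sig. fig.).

For Z = 3 the level energies scale as Z², so the effective Rydberg energy is 13.6 × 9 = 122.4 eV.
ΔE = 122.4 × (1/2² − 1/5²) = 122.4 × 0.2100 = 25.70 eV.
λ = hc/ΔE = 1240 / 25.70 = 48.24 nm.

48.24 nm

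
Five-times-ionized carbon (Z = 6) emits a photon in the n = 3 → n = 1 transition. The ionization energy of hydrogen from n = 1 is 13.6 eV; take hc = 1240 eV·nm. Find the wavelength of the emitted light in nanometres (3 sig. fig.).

For Z = 6 the level energies scale as Z², so the effective Rydberg energy is 13.6 × 36 = 489.6 eV.
ΔE = 489.6 × (1/1² − 1/3²) = 489.6 × 0.8889 = 435.2 eV.
λ = hc/ΔE = 1240 / 435.2 = 2.85 nm.

2.85 nm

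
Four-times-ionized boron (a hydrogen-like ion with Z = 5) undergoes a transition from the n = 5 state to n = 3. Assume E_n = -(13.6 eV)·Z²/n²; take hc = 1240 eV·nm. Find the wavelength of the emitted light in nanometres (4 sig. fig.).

For Z = 5 the level energies scale as Z², so the effective Rydberg energy is 13.6 × 25 = 340.0 eV.
ΔE = 340.0 × (1/3² − 1/5²) = 340.0 × 0.07111 = 24.18 eV.
λ = hc/ΔE = 1240 / 24.18 = 51.29 nm.

51.29 nm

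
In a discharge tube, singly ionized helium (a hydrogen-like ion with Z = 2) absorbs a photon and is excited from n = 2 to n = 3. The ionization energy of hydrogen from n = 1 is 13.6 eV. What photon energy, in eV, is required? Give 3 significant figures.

The Bohr energies scale as Z², so for Z = 2: E_n = −54.40/n² eV.
E_3 = −54.40/9 = −6.044 eV and E_2 = −54.40/4 = −13.60 eV.
The photon energy is |E_3 − E_2| = 7.56 eV.

7.56 eV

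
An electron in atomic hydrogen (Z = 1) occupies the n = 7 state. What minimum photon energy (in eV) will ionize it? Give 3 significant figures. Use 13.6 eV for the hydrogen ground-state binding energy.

0.278 eV

E_7 = −13.60/49 = −0.278 eV, so ionization (to E = 0) requires 0.278 eV.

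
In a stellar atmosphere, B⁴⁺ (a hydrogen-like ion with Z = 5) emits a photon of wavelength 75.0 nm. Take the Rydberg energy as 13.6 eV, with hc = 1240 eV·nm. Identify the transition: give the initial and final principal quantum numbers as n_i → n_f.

n_i = 4, n_f = 3

The photon energy is ΔE = hc/λ = 1240 / 75.0 = 16.53 eV.
With Z = 5, ΔE = 340.0 × (1/n_f² − 1/n_i²), so 1/n_f² − 1/n_i² = 0.04863.
Trying n_f = 3 gives 1/n_i² = 0.06248, i.e. n_i ≈ 4; this pair matches.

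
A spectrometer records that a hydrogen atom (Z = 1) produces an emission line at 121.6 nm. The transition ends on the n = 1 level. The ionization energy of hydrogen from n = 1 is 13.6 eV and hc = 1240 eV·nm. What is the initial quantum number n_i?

The photon energy is ΔE = hc/λ = 1240 / 121.6 = 10.20 eV.
With Z = 1, ΔE = 13.60 × (1/n_f² − 1/n_i²), so 1/n_f² − 1/n_i² = 0.7498.
With n_f = 1: 1/n_i² = 1/1 − 0.7498 = 0.2502, so n_i ≈ 2.00.

n_i = 2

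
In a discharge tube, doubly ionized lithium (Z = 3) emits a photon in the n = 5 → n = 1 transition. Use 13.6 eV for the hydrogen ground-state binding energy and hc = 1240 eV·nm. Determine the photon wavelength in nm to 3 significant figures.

10.6 nm

For Z = 3 the level energies scale as Z², so the effective Rydberg energy is 13.6 × 9 = 122.4 eV.
ΔE = 122.4 × (1/1² − 1/5²) = 122.4 × 0.9600 = 117.5 eV.
λ = hc/ΔE = 1240 / 117.5 = 10.6 nm.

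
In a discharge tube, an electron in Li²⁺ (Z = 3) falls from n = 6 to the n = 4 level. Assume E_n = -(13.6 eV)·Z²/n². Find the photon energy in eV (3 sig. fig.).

The Bohr energies scale as Z², so for Z = 3: E_n = −122.4/n² eV.
E_6 = −122.4/36 = −3.400 eV and E_4 = −122.4/16 = −7.650 eV.
The photon energy is |E_6 − E_4| = 4.25 eV.

4.25 eV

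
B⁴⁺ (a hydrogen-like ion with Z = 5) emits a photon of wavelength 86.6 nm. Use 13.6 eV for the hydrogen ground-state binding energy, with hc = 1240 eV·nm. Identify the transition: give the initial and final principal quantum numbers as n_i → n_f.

n_i = 7, n_f = 4

The photon energy is ΔE = hc/λ = 1240 / 86.6 = 14.32 eV.
With Z = 5, ΔE = 340.0 × (1/n_f² − 1/n_i²), so 1/n_f² − 1/n_i² = 0.04211.
Trying n_f = 4 gives 1/n_i² = 0.02039, i.e. n_i ≈ 7; this pair matches.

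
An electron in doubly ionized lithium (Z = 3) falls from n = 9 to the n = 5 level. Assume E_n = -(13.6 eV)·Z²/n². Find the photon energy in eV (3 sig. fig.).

3.38 eV

The Bohr energies scale as Z², so for Z = 3: E_n = −122.4/n² eV.
E_9 = −122.4/81 = −1.511 eV and E_5 = −122.4/25 = −4.896 eV.
The photon energy is |E_9 − E_5| = 3.38 eV.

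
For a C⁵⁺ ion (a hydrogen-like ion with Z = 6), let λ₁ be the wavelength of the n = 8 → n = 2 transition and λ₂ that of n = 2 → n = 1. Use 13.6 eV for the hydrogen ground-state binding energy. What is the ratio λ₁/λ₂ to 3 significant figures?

3.20

λ ∝ 1/ΔE ∝ 1/(1/n_f² − 1/n_i²), and the Z² and hc factors cancel in the ratio.
λ₁/λ₂ = (1/1² − 1/2²)/(1/2² − 1/8²) = 0.7500/0.2344 = 3.20.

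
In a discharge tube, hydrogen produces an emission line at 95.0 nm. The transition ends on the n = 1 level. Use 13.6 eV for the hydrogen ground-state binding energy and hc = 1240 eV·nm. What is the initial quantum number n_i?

n_i = 5

The photon energy is ΔE = hc/λ = 1240 / 95.0 = 13.05 eV.
With Z = 1, ΔE = 13.60 × (1/n_f² − 1/n_i²), so 1/n_f² − 1/n_i² = 0.9598.
With n_f = 1: 1/n_i² = 1/1 − 0.9598 = 0.04025, so n_i ≈ 4.98.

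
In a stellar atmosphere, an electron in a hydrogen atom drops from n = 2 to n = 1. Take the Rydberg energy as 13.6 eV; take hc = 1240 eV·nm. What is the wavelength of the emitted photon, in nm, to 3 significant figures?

ΔE = 13.60 × (1/1² − 1/2²) = 13.60 × 0.7500 = 10.20 eV.
λ = hc/ΔE = 1240 / 10.20 = 122 nm.
This line belongs to the Lyman series.

122 nm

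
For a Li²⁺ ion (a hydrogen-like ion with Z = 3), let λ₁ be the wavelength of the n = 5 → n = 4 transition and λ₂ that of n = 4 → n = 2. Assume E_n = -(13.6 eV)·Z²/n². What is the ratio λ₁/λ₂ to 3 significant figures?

8.33

λ ∝ 1/ΔE ∝ 1/(1/n_f² − 1/n_i²), and the Z² and hc factors cancel in the ratio.
λ₁/λ₂ = (1/2² − 1/4²)/(1/4² − 1/5²) = 0.1875/0.02250 = 8.33.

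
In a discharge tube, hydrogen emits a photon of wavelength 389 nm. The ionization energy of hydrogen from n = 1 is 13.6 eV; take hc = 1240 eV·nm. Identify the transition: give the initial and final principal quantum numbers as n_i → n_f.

n_i = 8, n_f = 2

The photon energy is ΔE = hc/λ = 1240 / 389 = 3.188 eV.
With Z = 1, ΔE = 13.60 × (1/n_f² − 1/n_i²), so 1/n_f² − 1/n_i² = 0.2344.
Trying n_f = 2 gives 1/n_i² = 0.01561, i.e. n_i ≈ 8; this pair matches.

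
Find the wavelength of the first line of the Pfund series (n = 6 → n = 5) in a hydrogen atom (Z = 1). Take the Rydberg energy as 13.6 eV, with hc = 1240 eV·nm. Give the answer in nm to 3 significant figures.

The Pfund series terminates on n_f = 5; the first line has n_i = 5+1 = 6.
ΔE = 13.60 × (1/5² − 1/6²) = 0.1662 eV.
λ = 1240 / 0.1662 = 7460 nm.

7460 nm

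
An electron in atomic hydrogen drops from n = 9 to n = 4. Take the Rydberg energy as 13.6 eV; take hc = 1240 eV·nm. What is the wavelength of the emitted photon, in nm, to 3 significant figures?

ΔE = 13.60 × (1/4² − 1/9²) = 13.60 × 0.05015 = 0.6821 eV.
λ = hc/ΔE = 1240 / 0.6821 = 1820 nm.

1820 nm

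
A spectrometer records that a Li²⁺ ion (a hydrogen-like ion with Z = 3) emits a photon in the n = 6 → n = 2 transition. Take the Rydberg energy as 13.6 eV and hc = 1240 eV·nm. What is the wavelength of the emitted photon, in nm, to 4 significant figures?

45.59 nm

For Z = 3 the level energies scale as Z², so the effective Rydberg energy is 13.6 × 9 = 122.4 eV.
ΔE = 122.4 × (1/2² − 1/6²) = 122.4 × 0.2222 = 27.20 eV.
λ = hc/ΔE = 1240 / 27.20 = 45.59 nm.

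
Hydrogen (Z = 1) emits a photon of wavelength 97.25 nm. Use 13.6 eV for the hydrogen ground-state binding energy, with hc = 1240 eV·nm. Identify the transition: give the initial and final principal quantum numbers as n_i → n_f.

n_i = 4, n_f = 1

The photon energy is ΔE = hc/λ = 1240 / 97.25 = 12.75 eV.
With Z = 1, ΔE = 13.60 × (1/n_f² − 1/n_i²), so 1/n_f² − 1/n_i² = 0.9375.
Trying n_f = 1 gives 1/n_i² = 0.06245, i.e. n_i ≈ 4; this pair matches.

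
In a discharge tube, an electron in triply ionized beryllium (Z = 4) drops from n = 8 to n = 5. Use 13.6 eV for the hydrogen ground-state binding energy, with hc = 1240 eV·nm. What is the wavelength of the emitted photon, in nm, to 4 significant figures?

For Z = 4 the level energies scale as Z², so the effective Rydberg energy is 13.6 × 16 = 217.6 eV.
ΔE = 217.6 × (1/5² − 1/8²) = 217.6 × 0.02438 = 5.304 eV.
λ = hc/ΔE = 1240 / 5.304 = 233.8 nm.

233.8 nm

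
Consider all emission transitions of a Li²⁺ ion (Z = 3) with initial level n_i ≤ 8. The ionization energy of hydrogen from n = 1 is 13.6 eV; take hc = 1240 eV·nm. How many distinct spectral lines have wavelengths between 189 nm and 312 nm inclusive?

Enumerate all n_i → n_f pairs with 1 ≤ n_f < n_i ≤ 8 and compute λ = 1240 / [13.6·9·(1/n_f² − 1/n_i²)].
Lines falling in [189, 312] nm: 4→3 (208.4 nm), 8→4 (216.1 nm), 7→4 (240.7 nm), 6→4 (291.8 nm).

4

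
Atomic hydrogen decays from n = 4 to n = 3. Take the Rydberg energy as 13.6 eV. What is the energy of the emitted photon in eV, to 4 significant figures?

0.6611 eV

E_4 = −13.60/16 = −0.8500 eV and E_3 = −13.60/9 = −1.511 eV.
The photon energy is |E_4 − E_3| = 0.6611 eV.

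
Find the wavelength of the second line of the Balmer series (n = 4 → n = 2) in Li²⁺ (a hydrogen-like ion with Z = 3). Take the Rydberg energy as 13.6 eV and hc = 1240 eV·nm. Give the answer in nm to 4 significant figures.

The Balmer series terminates on n_f = 2; the second line has n_i = 2+2 = 4.
ΔE = 122.4 × (1/2² − 1/4²) = 22.95 eV.
λ = 1240 / 22.95 = 54.03 nm.

54.03 nm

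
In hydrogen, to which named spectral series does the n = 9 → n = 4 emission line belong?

Brackett

The series is set by the lower level: n_f = 4 is the Brackett series.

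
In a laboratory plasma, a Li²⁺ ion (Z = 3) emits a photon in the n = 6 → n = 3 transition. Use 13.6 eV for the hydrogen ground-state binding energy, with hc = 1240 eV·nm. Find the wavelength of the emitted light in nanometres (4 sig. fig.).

121.6 nm

For Z = 3 the level energies scale as Z², so the effective Rydberg energy is 13.6 × 9 = 122.4 eV.
ΔE = 122.4 × (1/3² − 1/6²) = 122.4 × 0.08333 = 10.20 eV.
λ = hc/ΔE = 1240 / 10.20 = 121.6 nm.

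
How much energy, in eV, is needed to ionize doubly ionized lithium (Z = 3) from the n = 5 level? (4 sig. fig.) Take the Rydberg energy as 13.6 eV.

4.896 eV

E_n = −13.6 Z²/n² = −122.4/n² eV for Z = 3.
E_5 = −122.4/25 = −4.896 eV, so ionization (to E = 0) requires 4.896 eV.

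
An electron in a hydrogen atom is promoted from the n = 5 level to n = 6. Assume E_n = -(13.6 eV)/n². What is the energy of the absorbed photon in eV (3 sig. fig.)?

E_6 = −13.60/36 = −0.3778 eV and E_5 = −13.60/25 = −0.5440 eV.
The photon energy is |E_6 − E_5| = 0.166 eV.

0.166 eV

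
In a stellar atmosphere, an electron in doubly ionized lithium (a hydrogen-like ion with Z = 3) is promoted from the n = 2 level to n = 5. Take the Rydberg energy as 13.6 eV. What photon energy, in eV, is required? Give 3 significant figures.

25.7 eV

The Bohr energies scale as Z², so for Z = 3: E_n = −122.4/n² eV.
E_5 = −122.4/25 = −4.896 eV and E_2 = −122.4/4 = −30.60 eV.
The photon energy is |E_5 − E_2| = 25.7 eV.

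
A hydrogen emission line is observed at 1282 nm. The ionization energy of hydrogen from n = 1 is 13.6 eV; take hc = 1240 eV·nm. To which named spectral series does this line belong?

Paschen

ΔE = 1240/1282 = 0.9672 eV.
This matches 13.6 × (1/3² − 1/5²), so n_f = 3: the Paschen series.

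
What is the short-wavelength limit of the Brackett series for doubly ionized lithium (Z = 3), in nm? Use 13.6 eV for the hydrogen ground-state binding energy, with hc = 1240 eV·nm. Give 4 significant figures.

The Brackett series has lower level n_f = 4; the series limit corresponds to n_i → ∞.
ΔE_max = 13.6 × 9 / 4² = 7.650 eV.
λ_min = 1240 / 7.650 = 162.1 nm.

162.1 nm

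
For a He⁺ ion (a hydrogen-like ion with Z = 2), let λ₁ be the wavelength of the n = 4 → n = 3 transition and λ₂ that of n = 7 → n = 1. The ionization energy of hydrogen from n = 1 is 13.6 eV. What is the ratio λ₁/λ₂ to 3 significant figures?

20.2

λ ∝ 1/ΔE ∝ 1/(1/n_f² − 1/n_i²), and the Z² and hc factors cancel in the ratio.
λ₁/λ₂ = (1/1² − 1/7²)/(1/3² − 1/4²) = 0.9796/0.04861 = 20.2.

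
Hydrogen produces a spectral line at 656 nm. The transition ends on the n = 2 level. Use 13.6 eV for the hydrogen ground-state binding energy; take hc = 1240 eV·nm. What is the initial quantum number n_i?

n_i = 3

The photon energy is ΔE = hc/λ = 1240 / 656 = 1.890 eV.
With Z = 1, ΔE = 13.60 × (1/n_f² − 1/n_i²), so 1/n_f² − 1/n_i² = 0.1390.
With n_f = 2: 1/n_i² = 1/4 − 0.1390 = 0.1110, so n_i ≈ 3.00.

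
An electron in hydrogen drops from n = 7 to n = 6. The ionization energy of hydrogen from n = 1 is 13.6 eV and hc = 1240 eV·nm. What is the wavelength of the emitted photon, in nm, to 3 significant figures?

12400 nm

ΔE = 13.60 × (1/6² − 1/7²) = 13.60 × 0.007370 = 0.1002 eV.
λ = hc/ΔE = 1240 / 0.1002 = 12400 nm.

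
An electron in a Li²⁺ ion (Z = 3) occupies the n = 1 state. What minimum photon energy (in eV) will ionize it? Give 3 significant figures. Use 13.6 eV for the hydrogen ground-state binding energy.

E_n = −13.6 Z²/n² = −122.4/n² eV for Z = 3.
E_1 = −122.4/1 = −122 eV, so ionization (to E = 0) requires 122 eV.

122 eV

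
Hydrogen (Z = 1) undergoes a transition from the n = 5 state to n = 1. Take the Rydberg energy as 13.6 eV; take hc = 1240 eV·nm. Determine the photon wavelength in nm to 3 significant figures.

95.0 nm

ΔE = 13.60 × (1/1² − 1/5²) = 13.60 × 0.9600 = 13.06 eV.
λ = hc/ΔE = 1240 / 13.06 = 95.0 nm.
This line belongs to the Lyman series.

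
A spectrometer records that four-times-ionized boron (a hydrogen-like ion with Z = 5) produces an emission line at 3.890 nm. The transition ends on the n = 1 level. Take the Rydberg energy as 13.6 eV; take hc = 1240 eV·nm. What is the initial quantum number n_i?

The photon energy is ΔE = hc/λ = 1240 / 3.890 = 318.8 eV.
With Z = 5, ΔE = 340.0 × (1/n_f² − 1/n_i²), so 1/n_f² − 1/n_i² = 0.9375.
With n_f = 1: 1/n_i² = 1/1 − 0.9375 = 0.06245, so n_i ≈ 4.00.

n_i = 4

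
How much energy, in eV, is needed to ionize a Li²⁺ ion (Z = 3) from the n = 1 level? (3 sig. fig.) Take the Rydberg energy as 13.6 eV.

122 eV

E_n = −13.6 Z²/n² = −122.4/n² eV for Z = 3.
E_1 = −122.4/1 = −122 eV, so ionization (to E = 0) requires 122 eV.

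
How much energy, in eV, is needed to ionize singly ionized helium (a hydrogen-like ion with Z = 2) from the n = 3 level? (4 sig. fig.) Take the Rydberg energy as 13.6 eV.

6.044 eV

E_n = −13.6 Z²/n² = −54.40/n² eV for Z = 2.
E_3 = −54.40/9 = −6.044 eV, so ionization (to E = 0) requires 6.044 eV.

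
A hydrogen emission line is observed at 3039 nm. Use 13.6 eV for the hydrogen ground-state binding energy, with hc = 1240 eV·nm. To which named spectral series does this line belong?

ΔE = 1240/3039 = 0.4080 eV.
This matches 13.6 × (1/5² − 1/10²), so n_f = 5: the Pfund series.

Pfund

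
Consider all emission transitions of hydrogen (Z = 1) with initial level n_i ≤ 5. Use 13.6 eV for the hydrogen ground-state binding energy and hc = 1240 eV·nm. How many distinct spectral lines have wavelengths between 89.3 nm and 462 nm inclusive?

Enumerate all n_i → n_f pairs with 1 ≤ n_f < n_i ≤ 5 and compute λ = 1240 / [13.6·1·(1/n_f² − 1/n_i²)].
Lines falling in [89.3, 462] nm: 5→1 (94.98 nm), 4→1 (97.25 nm), 3→1 (102.6 nm), 2→1 (121.6 nm), 5→2 (434.2 nm).

5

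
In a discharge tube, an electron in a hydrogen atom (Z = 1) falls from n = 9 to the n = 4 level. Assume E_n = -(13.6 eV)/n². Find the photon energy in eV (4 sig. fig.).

0.6821 eV

E_9 = −13.60/81 = −0.1679 eV and E_4 = −13.60/16 = −0.8500 eV.
The photon energy is |E_9 − E_4| = 0.6821 eV.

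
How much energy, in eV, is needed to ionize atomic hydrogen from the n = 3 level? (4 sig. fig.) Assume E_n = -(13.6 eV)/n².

1.511 eV

E_3 = −13.60/9 = −1.511 eV, so ionization (to E = 0) requires 1.511 eV.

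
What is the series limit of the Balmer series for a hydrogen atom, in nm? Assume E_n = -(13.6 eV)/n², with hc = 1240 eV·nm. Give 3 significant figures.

The Balmer series has lower level n_f = 2; the series limit corresponds to n_i → ∞.
ΔE_max = 13.6 × 1 / 2² = 3.400 eV.
λ_min = 1240 / 3.400 = 365 nm.

365 nm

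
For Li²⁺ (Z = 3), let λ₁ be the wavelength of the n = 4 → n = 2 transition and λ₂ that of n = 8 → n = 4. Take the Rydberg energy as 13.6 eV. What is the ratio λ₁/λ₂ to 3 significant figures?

0.250

λ ∝ 1/ΔE ∝ 1/(1/n_f² − 1/n_i²), and the Z² and hc factors cancel in the ratio.
λ₁/λ₂ = (1/4² − 1/8²)/(1/2² − 1/4²) = 0.04688/0.1875 = 0.250.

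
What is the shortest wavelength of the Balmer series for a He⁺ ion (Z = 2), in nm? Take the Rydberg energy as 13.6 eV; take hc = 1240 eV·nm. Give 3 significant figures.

The Balmer series has lower level n_f = 2; the series limit corresponds to n_i → ∞.
ΔE_max = 13.6 × 4 / 2² = 13.60 eV.
λ_min = 1240 / 13.60 = 91.2 nm.

91.2 nm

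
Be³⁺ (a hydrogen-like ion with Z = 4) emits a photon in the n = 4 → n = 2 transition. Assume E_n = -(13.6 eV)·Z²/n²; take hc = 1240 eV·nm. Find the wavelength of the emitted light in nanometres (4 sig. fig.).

30.39 nm

For Z = 4 the level energies scale as Z², so the effective Rydberg energy is 13.6 × 16 = 217.6 eV.
ΔE = 217.6 × (1/2² − 1/4²) = 217.6 × 0.1875 = 40.80 eV.
λ = hc/ΔE = 1240 / 40.80 = 30.39 nm.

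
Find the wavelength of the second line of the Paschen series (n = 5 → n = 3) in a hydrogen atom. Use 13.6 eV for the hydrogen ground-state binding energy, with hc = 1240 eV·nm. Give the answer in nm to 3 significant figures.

1280 nm

The Paschen series terminates on n_f = 3; the second line has n_i = 3+2 = 5.
ΔE = 13.60 × (1/3² − 1/5²) = 0.9671 eV.
λ = 1240 / 0.9671 = 1280 nm.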